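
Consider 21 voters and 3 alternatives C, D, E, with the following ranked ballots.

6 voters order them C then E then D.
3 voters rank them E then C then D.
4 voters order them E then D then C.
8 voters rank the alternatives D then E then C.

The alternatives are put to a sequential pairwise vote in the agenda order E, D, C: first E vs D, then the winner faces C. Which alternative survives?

E

Round 1: E vs D — 13–8, E advances.
Round 2: E vs C — 15–6, E advances.
E survives the agenda.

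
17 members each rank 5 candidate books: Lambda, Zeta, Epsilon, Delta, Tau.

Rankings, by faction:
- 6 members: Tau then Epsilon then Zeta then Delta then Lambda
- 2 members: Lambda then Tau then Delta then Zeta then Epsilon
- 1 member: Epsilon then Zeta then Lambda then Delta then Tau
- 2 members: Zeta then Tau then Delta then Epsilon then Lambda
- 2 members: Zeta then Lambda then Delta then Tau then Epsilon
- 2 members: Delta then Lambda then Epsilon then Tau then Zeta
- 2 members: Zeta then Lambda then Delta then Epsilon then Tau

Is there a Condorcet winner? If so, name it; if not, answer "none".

Check each pair by majority over 17 ballots:
Lambda vs Zeta: Lambda preferred on 2+2 = 4 ballots; Zeta wins 13–4.
Lambda vs Epsilon: Lambda preferred on 2+2+2+2 = 8 ballots; Epsilon wins 9–8.
Lambda vs Delta: 2+1+2+2 = 7 for Lambda, 10 for Delta — Delta by 10–7.
Lambda vs Tau: Lambda preferred on 2+1+2+2+2 = 9 ballots; Lambda wins 9–8.
Zeta vs Epsilon: Zeta is ranked higher on 2+2+2+2 = 8 ballots, Epsilon on 9. Epsilon wins 9–8.
Zeta vs Delta: Zeta, 13–4.
Zeta vs Tau: Tau, 10–7.
Epsilon vs Delta: Delta, 10–7.
Epsilon vs Tau: Epsilon is ranked higher on 1+2+2 = 5 ballots, Tau on 12. Tau wins 12–5.
Delta vs Tau: Delta preferred on 1+2+2+2 = 7 ballots; Tau wins 10–7.
No book is unbeaten: Lambda loses to Zeta; Zeta loses to Epsilon; Epsilon loses to Delta; Delta loses to Zeta; Tau loses to Lambda. In particular Lambda > Tau > Zeta > Lambda is a majority cycle — no Condorcet winner exists.

none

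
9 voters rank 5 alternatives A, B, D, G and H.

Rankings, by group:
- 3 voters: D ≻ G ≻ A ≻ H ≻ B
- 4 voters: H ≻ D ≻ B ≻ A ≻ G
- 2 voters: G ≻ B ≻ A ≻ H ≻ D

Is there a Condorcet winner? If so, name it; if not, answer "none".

none

Pairwise majorities:
A–B: B 6–3.
A vs D: D, 7–2.
A vs G: G, 5–4.
A–H: A 5–4.
B vs D: D, 7–2.
B vs G: G wins 5–4.
B vs H: H wins 7–2.
D vs G: D, 7–2.
D–H: H 6–3.
G vs H: G, 5–4.
No alternative is unbeaten: A loses to B; B loses to D; D loses to H; G loses to D; H loses to A. In particular A > H > B > A is a majority cycle — no Condorcet winner exists.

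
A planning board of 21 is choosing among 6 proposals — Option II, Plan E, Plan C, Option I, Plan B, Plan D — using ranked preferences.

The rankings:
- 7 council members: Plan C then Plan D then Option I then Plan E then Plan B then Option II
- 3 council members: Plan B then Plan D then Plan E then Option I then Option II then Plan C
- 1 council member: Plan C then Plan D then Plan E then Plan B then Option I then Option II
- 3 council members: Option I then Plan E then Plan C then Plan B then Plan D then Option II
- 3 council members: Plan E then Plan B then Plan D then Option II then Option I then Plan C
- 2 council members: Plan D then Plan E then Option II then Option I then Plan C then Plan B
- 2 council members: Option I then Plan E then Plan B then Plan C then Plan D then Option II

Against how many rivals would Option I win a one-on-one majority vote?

Option I against each rival (21 council members):
Option I vs Option II: 16 to 5, Option I.
Option I vs Plan E: Option I is ranked higher on 7+3+2 = 12 ballots, Plan E on 9. Option I wins 12–9.
Option I vs Plan C: Option I wins 13–8.
Option I vs Plan B: 14 to 7, Option I.
Option I vs Plan D: Plan D wins 16–5.
Option I beats Option II, Plan E, Plan C, Plan B; loses to Plan D — 4 pairwise wins.

4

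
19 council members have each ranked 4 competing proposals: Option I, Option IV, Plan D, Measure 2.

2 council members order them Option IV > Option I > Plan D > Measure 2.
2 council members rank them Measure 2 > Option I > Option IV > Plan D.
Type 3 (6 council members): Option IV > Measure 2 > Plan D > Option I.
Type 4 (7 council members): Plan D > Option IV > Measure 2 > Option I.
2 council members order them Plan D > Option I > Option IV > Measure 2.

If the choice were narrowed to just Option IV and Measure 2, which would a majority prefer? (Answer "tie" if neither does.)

Ballots ranking Option IV above Measure 2: 2 + 6 + 7 + 2 = 17.
Ballots ranking Measure 2 above Option IV: 19 − 17 = 2.
Option IV wins the head-to-head 17–2.

Option IV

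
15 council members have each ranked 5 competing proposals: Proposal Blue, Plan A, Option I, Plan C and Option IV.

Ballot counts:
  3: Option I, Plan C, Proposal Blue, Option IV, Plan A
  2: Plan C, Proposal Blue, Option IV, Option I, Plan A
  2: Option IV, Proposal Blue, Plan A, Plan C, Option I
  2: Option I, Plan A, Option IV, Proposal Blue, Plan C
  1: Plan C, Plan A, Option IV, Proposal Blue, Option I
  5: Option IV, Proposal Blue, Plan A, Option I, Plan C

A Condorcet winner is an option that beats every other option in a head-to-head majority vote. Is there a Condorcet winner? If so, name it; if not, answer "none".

Pairwise majorities:
Proposal Blue vs Plan A: 3+2+2+5 = 12 for Proposal Blue, 3 for Plan A — Proposal Blue by 12–3.
Proposal Blue–Option I: Proposal Blue 10–5.
Proposal Blue vs Plan C: Proposal Blue is ranked higher on 2+2+5 = 9 ballots, Plan C on 6. Proposal Blue wins 9–6.
Proposal Blue vs Option IV: Proposal Blue preferred on 3+2 = 5 ballots; Option IV wins 10–5.
Plan A vs Option I: 8 to 7, Plan A.
Plan A vs Plan C: Plan A wins 9–6.
Plan A vs Option IV: Option IV, 12–3.
Option I vs Plan C: Option I preferred on 3+2+5 = 10 ballots; Option I wins 10–5.
Option I vs Option IV: 5 to 10, Option IV.
Plan C vs Option IV: 6 to 9, Option IV.
Only Option IV has no losses; Option IV is the Condorcet winner.

Option IV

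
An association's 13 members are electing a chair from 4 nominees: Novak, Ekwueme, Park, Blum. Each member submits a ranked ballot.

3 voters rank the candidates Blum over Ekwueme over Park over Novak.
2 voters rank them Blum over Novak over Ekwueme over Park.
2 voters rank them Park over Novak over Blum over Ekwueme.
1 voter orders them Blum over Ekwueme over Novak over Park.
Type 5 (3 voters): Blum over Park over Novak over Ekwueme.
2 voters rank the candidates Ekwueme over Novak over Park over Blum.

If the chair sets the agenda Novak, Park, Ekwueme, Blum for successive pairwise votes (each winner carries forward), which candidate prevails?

Blum

Round 1: Novak vs Park — 5–8, Park advances.
Round 2: Park vs Ekwueme — 5–8, Ekwueme advances.
Round 3: Ekwueme vs Blum — 2–11, Blum advances.
Blum survives the agenda.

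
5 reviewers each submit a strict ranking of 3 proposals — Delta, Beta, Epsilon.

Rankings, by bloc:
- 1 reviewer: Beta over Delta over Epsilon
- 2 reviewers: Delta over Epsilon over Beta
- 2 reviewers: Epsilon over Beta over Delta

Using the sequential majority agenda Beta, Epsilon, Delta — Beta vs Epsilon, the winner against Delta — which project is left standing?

Round 1: Beta vs Epsilon — 1–4, Epsilon advances.
Round 2: Epsilon vs Delta — 2–3, Delta advances.
Delta survives the agenda.

Delta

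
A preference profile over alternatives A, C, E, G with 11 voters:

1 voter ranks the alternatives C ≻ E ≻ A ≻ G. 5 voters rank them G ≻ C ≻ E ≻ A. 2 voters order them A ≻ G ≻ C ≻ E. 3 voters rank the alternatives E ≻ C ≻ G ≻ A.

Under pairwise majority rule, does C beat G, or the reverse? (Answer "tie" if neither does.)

G

Ballots ranking C above G: 1 + 3 = 4.
Ballots ranking G above C: 11 − 4 = 7.
G wins the head-to-head 7–4.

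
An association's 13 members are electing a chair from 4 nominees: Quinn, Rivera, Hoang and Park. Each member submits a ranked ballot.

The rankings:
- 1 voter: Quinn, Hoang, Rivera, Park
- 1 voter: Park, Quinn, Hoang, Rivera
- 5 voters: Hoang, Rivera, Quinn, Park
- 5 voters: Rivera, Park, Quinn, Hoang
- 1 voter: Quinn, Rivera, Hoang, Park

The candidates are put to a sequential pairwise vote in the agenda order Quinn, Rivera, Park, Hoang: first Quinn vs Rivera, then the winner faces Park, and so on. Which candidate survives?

Round 1: Quinn vs Rivera — 3–10, Rivera advances.
Round 2: Rivera vs Park — 12–1, Rivera advances.
Round 3: Rivera vs Hoang — 6–7, Hoang advances.
Hoang survives the agenda.

Hoang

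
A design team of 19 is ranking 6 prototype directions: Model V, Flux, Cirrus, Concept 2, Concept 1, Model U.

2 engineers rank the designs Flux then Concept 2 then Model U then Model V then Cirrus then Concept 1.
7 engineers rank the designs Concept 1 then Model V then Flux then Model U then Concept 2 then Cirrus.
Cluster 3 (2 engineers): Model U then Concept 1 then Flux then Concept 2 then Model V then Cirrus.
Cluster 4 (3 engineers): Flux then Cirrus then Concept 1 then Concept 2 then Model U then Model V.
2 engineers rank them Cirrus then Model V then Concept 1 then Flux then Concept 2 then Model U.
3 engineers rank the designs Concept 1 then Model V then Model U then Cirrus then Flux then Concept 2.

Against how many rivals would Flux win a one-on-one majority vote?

Flux against each rival (19 engineers):
Flux vs Model V: Flux preferred on 2+2+3 = 7 ballots; Model V wins 12–7.
Flux vs Cirrus: 2+7+2+3 = 14 for Flux, 5 for Cirrus — Flux by 14–5.
Flux vs Concept 2: 2+7+2+3+2+3 = 19 for Flux, 0 for Concept 2 — Flux by 19–0.
Flux vs Concept 1: Concept 1, 14–5.
Flux vs Model U: Flux preferred on 2+7+3+2 = 14 ballots; Flux wins 14–5.
Flux beats Cirrus, Concept 2, Model U; loses to Model V, Concept 1 — 3 pairwise wins.

3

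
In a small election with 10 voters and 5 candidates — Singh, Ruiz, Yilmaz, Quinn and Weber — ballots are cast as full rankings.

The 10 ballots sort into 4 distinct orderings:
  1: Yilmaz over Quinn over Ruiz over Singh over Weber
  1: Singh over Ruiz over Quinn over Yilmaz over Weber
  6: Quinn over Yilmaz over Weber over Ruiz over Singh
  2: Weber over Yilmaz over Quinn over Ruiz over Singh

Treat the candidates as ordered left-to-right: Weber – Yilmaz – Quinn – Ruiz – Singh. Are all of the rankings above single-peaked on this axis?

Axis positions: Weber=1, Yilmaz=2, Quinn=3, Ruiz=4, Singh=5.
Group 1 (peak Yilmaz at position 2): ranking walks positions 2-3-4-5-1, expanding outward from the peak — single-peaked.
Group 2 (peak Singh at position 5): ranking walks positions 5-4-3-2-1, expanding outward from the peak — single-peaked.
Group 3 (peak Quinn at position 3): ranking walks positions 3-2-1-4-5, expanding outward from the peak — single-peaked.
Group 4 (peak Weber at position 1): ranking walks positions 1-2-3-4-5, expanding outward from the peak — single-peaked.
Every ranking is single-peaked on this axis.

yes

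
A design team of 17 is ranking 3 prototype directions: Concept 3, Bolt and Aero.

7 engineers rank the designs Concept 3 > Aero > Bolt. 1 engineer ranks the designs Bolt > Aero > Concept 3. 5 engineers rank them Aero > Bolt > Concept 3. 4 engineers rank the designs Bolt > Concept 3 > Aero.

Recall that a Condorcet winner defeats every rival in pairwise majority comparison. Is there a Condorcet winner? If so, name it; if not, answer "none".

Check each pair by majority over 17 ballots:
Concept 3 vs Bolt: Bolt, 10–7.
Concept 3 vs Aero: Concept 3, 11–6.
Bolt vs Aero: Aero wins 12–5.
Each design drops at least one matchup (Concept 3 loses to Bolt; Bolt loses to Aero; Aero loses to Concept 3); the cycle Concept 3 → Aero → Bolt → Concept 3 rules out a Condorcet winner.

none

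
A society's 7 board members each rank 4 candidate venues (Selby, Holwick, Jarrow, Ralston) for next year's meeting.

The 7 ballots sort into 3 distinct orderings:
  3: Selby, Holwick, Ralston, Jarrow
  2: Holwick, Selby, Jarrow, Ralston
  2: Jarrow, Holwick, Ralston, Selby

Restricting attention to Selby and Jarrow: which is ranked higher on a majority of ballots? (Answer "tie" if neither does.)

Selby

Ballots ranking Selby above Jarrow: 3 + 2 = 5.
Ballots ranking Jarrow above Selby: 7 − 5 = 2.
Selby wins the head-to-head 5–2.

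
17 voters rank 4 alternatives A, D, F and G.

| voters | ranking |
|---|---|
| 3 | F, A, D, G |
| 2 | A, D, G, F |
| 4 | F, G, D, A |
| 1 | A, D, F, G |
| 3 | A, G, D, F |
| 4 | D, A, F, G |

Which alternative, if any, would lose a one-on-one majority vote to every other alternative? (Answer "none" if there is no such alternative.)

Pairwise majorities:
A vs D: 9 to 8, A.
A–F: A 10–7.
A vs G: A preferred on 3+2+1+3+4 = 13 ballots; A wins 13–4.
D vs F: 2+1+3+4 = 10 for D, 7 for F — D by 10–7.
D vs G: D, 10–7.
F–G: F 12–5.
G is beaten in every head-to-head and is the Condorcet loser.

G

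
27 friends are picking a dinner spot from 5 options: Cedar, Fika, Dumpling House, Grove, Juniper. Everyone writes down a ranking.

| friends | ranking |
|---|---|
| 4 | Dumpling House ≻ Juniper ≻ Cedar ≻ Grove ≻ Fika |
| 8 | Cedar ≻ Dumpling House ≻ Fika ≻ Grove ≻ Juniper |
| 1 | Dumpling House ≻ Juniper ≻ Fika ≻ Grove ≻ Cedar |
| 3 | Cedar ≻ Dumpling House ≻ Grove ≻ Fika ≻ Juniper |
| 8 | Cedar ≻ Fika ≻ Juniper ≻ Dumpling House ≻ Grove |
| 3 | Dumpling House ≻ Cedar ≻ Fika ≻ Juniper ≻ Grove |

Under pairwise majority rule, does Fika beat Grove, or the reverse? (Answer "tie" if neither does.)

Fika

Ballots ranking Fika above Grove: 8 + 1 + 8 + 3 = 20.
Ballots ranking Grove above Fika: 27 − 20 = 7.
Fika wins the head-to-head 20–7.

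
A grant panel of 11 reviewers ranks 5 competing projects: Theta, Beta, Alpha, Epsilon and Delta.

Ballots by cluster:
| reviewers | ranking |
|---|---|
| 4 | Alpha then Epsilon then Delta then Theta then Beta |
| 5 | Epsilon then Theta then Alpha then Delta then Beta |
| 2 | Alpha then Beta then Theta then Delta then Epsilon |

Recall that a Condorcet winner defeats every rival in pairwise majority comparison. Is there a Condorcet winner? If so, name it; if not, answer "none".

Alpha

Pairwise majorities:
Theta vs Beta: 4+5 = 9 for Theta, 2 for Beta — Theta by 9–2.
Theta vs Alpha: 5 to 6, Alpha.
Theta vs Epsilon: 2 to 9, Epsilon.
Theta vs Delta: Theta, 7–4.
Beta–Alpha: Alpha 11–0.
Beta vs Epsilon: Epsilon, 9–2.
Beta vs Delta: 2 for Beta, 9 for Delta — Delta by 9–2.
Alpha vs Epsilon: 6 to 5, Alpha.
Alpha vs Delta: Alpha wins 11–0.
Epsilon vs Delta: Epsilon preferred on 4+5 = 9 ballots; Epsilon wins 9–2.
Alpha defeats every rival head-to-head and is the Condorcet winner.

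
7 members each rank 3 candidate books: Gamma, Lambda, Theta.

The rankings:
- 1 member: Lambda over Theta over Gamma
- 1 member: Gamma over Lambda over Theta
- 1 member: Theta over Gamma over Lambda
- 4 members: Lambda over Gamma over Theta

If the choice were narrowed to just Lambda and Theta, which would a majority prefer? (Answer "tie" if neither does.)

Lambda

Ballots ranking Lambda above Theta: 1 + 1 + 4 = 6.
Ballots ranking Theta above Lambda: 7 − 6 = 1.
Lambda wins the head-to-head 6–1.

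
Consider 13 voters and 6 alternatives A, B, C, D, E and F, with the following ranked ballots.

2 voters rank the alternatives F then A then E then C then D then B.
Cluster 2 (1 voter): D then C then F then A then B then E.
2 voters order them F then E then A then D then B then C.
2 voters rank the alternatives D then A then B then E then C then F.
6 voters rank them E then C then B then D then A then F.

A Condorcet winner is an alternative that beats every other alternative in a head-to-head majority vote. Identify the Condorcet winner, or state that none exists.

E

Pairwise majorities:
A vs B: A is ranked higher on 2+1+2+2 = 7 ballots, B on 6. A wins 7–6.
A vs C: A is ranked higher on 2+2+2 = 6 ballots, C on 7. C wins 7–6.
A vs D: 2+2 = 4 for A, 9 for D — D by 9–4.
A vs E: A is ranked higher on 2+1+2 = 5 ballots, E on 8. E wins 8–5.
A vs F: A is ranked higher on 2+6 = 8 ballots, F on 5. A wins 8–5.
B vs C: B is ranked higher on 2+2 = 4 ballots, C on 9. C wins 9–4.
B vs D: B preferred on 6 ballots; D wins 7–6.
B vs E: B is ranked higher on 1+2 = 3 ballots, E on 10. E wins 10–3.
B vs F: B is ranked higher on 2+6 = 8 ballots, F on 5. B wins 8–5.
C vs D: C preferred on 2+6 = 8 ballots; C wins 8–5.
C vs E: 1 to 12, E.
C vs F: 9 to 4, C.
D vs E: D preferred on 1+2 = 3 ballots; E wins 10–3.
D vs F: D is ranked higher on 1+2+6 = 9 ballots, F on 4. D wins 9–4.
E vs F: 2+6 = 8 for E, 5 for F — E by 8–5.
E defeats every rival head-to-head and is the Condorcet winner.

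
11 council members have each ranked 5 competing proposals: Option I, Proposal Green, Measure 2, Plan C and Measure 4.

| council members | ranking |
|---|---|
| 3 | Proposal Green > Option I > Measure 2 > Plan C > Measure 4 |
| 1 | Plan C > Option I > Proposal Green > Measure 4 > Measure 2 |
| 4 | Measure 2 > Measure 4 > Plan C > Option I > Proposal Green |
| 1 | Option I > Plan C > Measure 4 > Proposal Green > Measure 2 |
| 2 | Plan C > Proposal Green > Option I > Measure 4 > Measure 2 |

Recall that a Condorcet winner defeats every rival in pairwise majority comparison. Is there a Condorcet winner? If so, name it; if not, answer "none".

none

Pairwise majorities:
Option I–Proposal Green: Option I 6–5.
Option I–Measure 2: Option I 7–4.
Option I–Plan C: Plan C 7–4.
Option I–Measure 4: Option I 7–4.
Proposal Green–Measure 2: Proposal Green 7–4.
Proposal Green–Plan C: Plan C 8–3.
Proposal Green–Measure 4: Proposal Green 6–5.
Measure 2 vs Plan C: Measure 2, 7–4.
Measure 2 vs Measure 4: Measure 2 wins 7–4.
Plan C vs Measure 4: Plan C wins 7–4.
Every option loses at least once (Option I loses to Plan C; Proposal Green loses to Option I; Measure 2 loses to Option I; Plan C loses to Measure 2; Measure 4 loses to Option I). The majority relation contains the cycle Option I > Measure 2 > Plan C > Option I, so there is no Condorcet winner.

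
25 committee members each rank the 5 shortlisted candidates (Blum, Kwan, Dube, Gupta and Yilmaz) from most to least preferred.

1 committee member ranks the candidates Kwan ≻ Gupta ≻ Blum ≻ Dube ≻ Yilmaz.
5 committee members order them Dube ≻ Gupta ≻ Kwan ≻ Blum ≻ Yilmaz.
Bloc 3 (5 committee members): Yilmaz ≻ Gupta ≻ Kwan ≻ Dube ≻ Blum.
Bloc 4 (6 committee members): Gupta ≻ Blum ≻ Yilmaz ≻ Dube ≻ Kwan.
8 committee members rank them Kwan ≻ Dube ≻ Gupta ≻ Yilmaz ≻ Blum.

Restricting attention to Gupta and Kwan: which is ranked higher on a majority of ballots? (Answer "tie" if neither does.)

Ballots ranking Gupta above Kwan: 5 + 5 + 6 = 16.
Ballots ranking Kwan above Gupta: 25 − 16 = 9.
Gupta wins the head-to-head 16–9.

Gupta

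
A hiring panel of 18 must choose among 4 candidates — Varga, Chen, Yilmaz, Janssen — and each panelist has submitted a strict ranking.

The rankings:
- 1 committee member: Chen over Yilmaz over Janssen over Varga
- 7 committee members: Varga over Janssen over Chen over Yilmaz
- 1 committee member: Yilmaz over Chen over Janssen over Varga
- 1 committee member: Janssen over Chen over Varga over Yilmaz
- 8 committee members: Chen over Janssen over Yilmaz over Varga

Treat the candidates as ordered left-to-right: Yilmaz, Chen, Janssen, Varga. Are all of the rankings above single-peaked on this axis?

yes

Axis positions: Yilmaz=1, Chen=2, Janssen=3, Varga=4.
Cluster 1 (peak Chen at position 2): ranking walks positions 2-1-3-4, expanding outward from the peak — single-peaked.
Cluster 2 (peak Varga at position 4): ranking walks positions 4-3-2-1, expanding outward from the peak — single-peaked.
Cluster 3 (peak Yilmaz at position 1): ranking walks positions 1-2-3-4, expanding outward from the peak — single-peaked.
Cluster 4 (peak Janssen at position 3): ranking walks positions 3-2-4-1, expanding outward from the peak — single-peaked.
Cluster 5 (peak Chen at position 2): ranking walks positions 2-3-1-4, expanding outward from the peak — single-peaked.
Every ranking is single-peaked on this axis.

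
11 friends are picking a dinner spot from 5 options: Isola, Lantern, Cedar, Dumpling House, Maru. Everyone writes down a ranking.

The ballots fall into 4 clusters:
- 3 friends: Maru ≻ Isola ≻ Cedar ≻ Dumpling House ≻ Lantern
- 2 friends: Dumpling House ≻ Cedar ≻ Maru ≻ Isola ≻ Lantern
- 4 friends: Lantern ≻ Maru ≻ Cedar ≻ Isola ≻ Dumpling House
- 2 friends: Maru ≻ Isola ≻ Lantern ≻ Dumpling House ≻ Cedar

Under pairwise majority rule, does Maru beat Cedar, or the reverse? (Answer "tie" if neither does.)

Ballots ranking Maru above Cedar: 3 + 4 + 2 = 9.
Ballots ranking Cedar above Maru: 11 − 9 = 2.
Maru wins the head-to-head 9–2.

Maru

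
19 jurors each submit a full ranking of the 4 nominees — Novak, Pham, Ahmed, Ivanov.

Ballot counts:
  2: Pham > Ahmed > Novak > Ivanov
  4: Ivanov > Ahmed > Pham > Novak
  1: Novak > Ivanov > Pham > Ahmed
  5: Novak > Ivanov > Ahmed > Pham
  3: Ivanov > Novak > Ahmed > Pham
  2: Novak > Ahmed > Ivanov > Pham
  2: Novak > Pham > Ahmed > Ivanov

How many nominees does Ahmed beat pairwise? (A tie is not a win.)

Ahmed against each rival (19 jurors):
Ahmed vs Novak: Novak wins 13–6.
Ahmed vs Pham: Ahmed is ranked higher on 4+5+3+2 = 14 ballots, Pham on 5. Ahmed wins 14–5.
Ahmed vs Ivanov: Ahmed preferred on 2+2+2 = 6 ballots; Ivanov wins 13–6.
Ahmed beats Pham; loses to Novak, Ivanov — 1 pairwise win.

1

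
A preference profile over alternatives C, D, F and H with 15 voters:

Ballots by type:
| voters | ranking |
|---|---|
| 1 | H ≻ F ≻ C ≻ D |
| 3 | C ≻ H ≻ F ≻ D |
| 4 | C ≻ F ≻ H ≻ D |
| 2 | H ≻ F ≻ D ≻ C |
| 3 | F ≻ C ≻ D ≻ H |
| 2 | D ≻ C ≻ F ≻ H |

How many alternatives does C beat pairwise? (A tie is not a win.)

C against each rival (15 voters):
C vs D: 1+3+4+3 = 11 for C, 4 for D — C by 11–4.
C vs F: C, 9–6.
C vs H: C is ranked higher on 3+4+3+2 = 12 ballots, H on 3. C wins 12–3.
C beats D, F, H — 3 pairwise wins.

3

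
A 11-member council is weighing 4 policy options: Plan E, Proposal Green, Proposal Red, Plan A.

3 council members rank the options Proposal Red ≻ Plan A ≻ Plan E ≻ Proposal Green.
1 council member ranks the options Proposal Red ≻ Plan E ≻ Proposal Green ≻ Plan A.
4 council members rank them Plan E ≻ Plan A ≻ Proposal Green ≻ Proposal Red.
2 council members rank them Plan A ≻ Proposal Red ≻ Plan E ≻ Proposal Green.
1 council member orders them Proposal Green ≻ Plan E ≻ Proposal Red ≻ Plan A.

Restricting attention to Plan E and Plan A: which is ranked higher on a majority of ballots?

Plan E

Ballots ranking Plan E above Plan A: 1 + 4 + 1 = 6.
Ballots ranking Plan A above Plan E: 11 − 6 = 5.
Plan E wins the head-to-head 6–5.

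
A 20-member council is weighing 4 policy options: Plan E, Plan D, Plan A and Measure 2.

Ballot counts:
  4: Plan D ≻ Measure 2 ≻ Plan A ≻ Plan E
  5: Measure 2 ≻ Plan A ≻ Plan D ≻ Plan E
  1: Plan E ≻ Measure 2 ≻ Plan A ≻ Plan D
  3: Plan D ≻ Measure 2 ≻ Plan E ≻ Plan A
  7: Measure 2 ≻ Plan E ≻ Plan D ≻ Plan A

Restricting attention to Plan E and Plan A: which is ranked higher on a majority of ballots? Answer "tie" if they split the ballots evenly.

Ballots ranking Plan E above Plan A: 1 + 3 + 7 = 11.
Ballots ranking Plan A above Plan E: 20 − 11 = 9.
Plan E wins the head-to-head 11–9.

Plan E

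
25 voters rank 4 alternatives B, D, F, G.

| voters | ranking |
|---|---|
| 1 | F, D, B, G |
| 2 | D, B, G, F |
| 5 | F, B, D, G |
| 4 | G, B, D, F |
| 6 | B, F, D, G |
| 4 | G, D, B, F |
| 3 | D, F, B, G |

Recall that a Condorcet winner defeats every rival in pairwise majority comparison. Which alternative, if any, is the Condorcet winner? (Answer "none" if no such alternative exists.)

B

Check each pair by majority over 25 ballots:
B–D: B 15–10.
B vs F: B preferred on 2+4+6+4 = 16 ballots; B wins 16–9.
B vs G: B, 17–8.
D vs F: D is ranked higher on 2+4+4+3 = 13 ballots, F on 12. D wins 13–12.
D vs G: D, 17–8.
F–G: F 15–10.
B wins every pairwise contest, so B is the Condorcet winner.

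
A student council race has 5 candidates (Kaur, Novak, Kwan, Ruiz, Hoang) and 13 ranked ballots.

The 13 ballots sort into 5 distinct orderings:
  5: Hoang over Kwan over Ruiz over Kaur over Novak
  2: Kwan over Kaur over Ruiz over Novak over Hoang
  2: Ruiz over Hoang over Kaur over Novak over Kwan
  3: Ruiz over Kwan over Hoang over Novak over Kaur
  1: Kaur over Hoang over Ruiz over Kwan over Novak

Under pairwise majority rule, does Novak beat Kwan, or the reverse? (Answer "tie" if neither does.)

Ballots ranking Novak above Kwan: 2.
Ballots ranking Kwan above Novak: 13 − 2 = 11.
Kwan wins the head-to-head 11–2.

Kwan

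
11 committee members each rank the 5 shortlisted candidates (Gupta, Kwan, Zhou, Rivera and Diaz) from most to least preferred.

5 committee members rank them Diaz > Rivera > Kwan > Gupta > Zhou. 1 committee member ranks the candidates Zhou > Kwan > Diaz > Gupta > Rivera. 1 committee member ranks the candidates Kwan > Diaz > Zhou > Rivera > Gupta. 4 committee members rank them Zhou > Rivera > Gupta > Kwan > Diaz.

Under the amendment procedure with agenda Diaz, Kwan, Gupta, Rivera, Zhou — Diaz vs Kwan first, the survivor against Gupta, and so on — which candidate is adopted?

Round 1: Diaz vs Kwan — 5–6, Kwan advances.
Round 2: Kwan vs Gupta — 7–4, Kwan advances.
Round 3: Kwan vs Rivera — 2–9, Rivera advances.
Round 4: Rivera vs Zhou — 5–6, Zhou advances.
Zhou survives the agenda.

Zhou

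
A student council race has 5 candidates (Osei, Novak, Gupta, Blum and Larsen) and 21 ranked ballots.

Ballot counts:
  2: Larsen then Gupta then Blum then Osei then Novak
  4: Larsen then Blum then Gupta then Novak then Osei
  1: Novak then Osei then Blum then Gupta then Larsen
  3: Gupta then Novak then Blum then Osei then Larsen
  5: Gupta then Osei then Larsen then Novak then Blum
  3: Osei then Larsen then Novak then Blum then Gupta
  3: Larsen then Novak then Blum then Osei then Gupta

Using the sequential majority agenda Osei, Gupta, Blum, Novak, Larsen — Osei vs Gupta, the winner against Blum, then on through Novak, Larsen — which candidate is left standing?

Round 1: Osei vs Gupta — 7–14, Gupta advances.
Round 2: Gupta vs Blum — 10–11, Blum advances.
Round 3: Blum vs Novak — 6–15, Novak advances.
Round 4: Novak vs Larsen — 4–17, Larsen advances.
Larsen survives the agenda.

Larsen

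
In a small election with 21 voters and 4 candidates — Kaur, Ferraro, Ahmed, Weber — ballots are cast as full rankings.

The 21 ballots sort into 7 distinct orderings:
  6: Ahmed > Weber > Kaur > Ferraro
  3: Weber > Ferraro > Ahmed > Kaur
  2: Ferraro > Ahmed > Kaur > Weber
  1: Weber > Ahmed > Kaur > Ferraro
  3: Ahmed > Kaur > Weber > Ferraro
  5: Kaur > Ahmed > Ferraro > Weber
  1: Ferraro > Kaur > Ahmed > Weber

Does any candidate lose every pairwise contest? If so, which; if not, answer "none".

Head-to-head results (21 voters):
Kaur vs Ferraro: Kaur wins 15–6.
Kaur–Ahmed: Ahmed 15–6.
Kaur vs Weber: 11 to 10, Kaur.
Ferraro vs Ahmed: Ferraro is ranked higher on 3+2+1 = 6 ballots, Ahmed on 15. Ahmed wins 15–6.
Ferraro vs Weber: 8 to 13, Weber.
Ahmed vs Weber: Ahmed wins 17–4.
Ferraro is beaten in every head-to-head and is the Condorcet loser.

Ferraro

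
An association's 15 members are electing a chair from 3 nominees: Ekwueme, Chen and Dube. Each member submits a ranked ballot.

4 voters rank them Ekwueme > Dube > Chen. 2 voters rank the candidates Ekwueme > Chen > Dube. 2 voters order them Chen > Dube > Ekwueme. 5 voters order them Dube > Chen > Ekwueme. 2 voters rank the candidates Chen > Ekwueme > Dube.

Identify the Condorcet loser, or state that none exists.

none

Pairwise majorities:
Ekwueme vs Chen: Chen, 9–6.
Ekwueme vs Dube: Ekwueme preferred on 4+2+2 = 8 ballots; Ekwueme wins 8–7.
Chen vs Dube: 2+2+2 = 6 for Chen, 9 for Dube — Dube by 9–6.
Every candidate wins at least one matchup (Ekwueme beats Dube; Chen beats Ekwueme; Dube beats Chen), so there is no Condorcet loser.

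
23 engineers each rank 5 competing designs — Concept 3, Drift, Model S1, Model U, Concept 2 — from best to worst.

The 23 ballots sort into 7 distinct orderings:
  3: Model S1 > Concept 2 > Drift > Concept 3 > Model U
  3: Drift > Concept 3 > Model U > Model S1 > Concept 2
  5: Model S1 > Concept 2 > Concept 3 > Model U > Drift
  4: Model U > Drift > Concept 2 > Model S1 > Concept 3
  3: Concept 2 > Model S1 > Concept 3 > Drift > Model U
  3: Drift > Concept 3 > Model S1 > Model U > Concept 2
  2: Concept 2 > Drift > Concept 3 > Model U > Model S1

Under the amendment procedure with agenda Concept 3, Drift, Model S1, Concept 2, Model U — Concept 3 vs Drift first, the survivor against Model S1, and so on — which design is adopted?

Round 1: Concept 3 vs Drift — 8–15, Drift advances.
Round 2: Drift vs Model S1 — 12–11, Drift advances.
Round 3: Drift vs Concept 2 — 10–13, Concept 2 advances.
Round 4: Concept 2 vs Model U — 13–10, Concept 2 advances.
Concept 2 survives the agenda.

Concept 2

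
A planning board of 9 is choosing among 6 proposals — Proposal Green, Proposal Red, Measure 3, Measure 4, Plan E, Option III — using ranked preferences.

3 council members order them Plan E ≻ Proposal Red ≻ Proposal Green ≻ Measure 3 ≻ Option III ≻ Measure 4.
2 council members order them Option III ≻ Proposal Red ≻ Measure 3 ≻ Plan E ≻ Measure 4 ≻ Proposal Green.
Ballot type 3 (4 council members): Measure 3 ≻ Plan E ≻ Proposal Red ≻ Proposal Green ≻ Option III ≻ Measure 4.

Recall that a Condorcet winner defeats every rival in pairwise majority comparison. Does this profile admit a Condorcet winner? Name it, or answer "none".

Check each pair by majority over 9 ballots:
Proposal Green vs Proposal Red: Proposal Green is ranked higher on 0 ballots, Proposal Red on 9. Proposal Red wins 9–0.
Proposal Green vs Measure 3: 3 for Proposal Green, 6 for Measure 3 — Measure 3 by 6–3.
Proposal Green–Measure 4: Proposal Green 7–2.
Proposal Green vs Plan E: 0 for Proposal Green, 9 for Plan E — Plan E by 9–0.
Proposal Green vs Option III: Proposal Green wins 7–2.
Proposal Red vs Measure 3: Proposal Red, 5–4.
Proposal Red vs Measure 4: Proposal Red, 9–0.
Proposal Red vs Plan E: Plan E, 7–2.
Proposal Red vs Option III: Proposal Red, 7–2.
Measure 3 vs Measure 4: Measure 3 wins 9–0.
Measure 3 vs Plan E: 2+4 = 6 for Measure 3, 3 for Plan E — Measure 3 by 6–3.
Measure 3–Option III: Measure 3 7–2.
Measure 4–Plan E: Plan E 9–0.
Measure 4–Option III: Option III 9–0.
Plan E vs Option III: 7 to 2, Plan E.
Every option loses at least once (Proposal Green loses to Proposal Red; Proposal Red loses to Plan E; Measure 3 loses to Proposal Red; Measure 4 loses to Proposal Green; Plan E loses to Measure 3; Option III loses to Proposal Green). The majority relation contains the cycle Proposal Red > Measure 3 > Plan E > Proposal Red, so there is no Condorcet winner.

none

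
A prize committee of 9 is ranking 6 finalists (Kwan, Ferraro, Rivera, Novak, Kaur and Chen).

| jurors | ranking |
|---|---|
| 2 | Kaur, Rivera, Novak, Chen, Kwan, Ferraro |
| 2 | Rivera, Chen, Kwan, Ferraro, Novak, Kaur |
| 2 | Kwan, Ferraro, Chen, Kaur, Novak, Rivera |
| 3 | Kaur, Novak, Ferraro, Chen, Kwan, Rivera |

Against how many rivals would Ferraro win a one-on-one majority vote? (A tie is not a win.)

2

Ferraro against each rival (9 jurors):
Ferraro vs Kwan: 3 for Ferraro, 6 for Kwan — Kwan by 6–3.
Ferraro vs Rivera: Ferraro preferred on 2+3 = 5 ballots; Ferraro wins 5–4.
Ferraro vs Novak: 2+2 = 4 for Ferraro, 5 for Novak — Novak by 5–4.
Ferraro vs Kaur: Ferraro preferred on 2+2 = 4 ballots; Kaur wins 5–4.
Ferraro vs Chen: Ferraro is ranked higher on 2+3 = 5 ballots, Chen on 4. Ferraro wins 5–4.
Ferraro beats Rivera, Chen; loses to Kwan, Novak, Kaur — 2 pairwise wins.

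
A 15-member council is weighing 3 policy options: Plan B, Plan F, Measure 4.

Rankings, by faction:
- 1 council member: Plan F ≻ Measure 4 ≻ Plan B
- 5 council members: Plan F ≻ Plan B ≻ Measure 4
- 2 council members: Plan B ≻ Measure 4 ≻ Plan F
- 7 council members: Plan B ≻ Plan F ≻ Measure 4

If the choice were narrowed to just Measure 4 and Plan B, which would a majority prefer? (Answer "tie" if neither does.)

Ballots ranking Measure 4 above Plan B: 1.
Ballots ranking Plan B above Measure 4: 15 − 1 = 14.
Plan B wins the head-to-head 14–1.

Plan B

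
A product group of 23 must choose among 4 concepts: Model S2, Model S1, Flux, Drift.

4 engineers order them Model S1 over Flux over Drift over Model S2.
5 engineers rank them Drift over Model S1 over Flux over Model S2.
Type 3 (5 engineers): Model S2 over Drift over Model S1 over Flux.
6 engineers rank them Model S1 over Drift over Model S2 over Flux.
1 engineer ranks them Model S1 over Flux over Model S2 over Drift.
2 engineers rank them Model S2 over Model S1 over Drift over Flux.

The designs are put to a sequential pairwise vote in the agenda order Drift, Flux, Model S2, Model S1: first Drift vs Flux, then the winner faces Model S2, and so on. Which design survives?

Round 1: Drift vs Flux — 18–5, Drift advances.
Round 2: Drift vs Model S2 — 15–8, Drift advances.
Round 3: Drift vs Model S1 — 10–13, Model S1 advances.
The agenda winner is Model S1.

Model S1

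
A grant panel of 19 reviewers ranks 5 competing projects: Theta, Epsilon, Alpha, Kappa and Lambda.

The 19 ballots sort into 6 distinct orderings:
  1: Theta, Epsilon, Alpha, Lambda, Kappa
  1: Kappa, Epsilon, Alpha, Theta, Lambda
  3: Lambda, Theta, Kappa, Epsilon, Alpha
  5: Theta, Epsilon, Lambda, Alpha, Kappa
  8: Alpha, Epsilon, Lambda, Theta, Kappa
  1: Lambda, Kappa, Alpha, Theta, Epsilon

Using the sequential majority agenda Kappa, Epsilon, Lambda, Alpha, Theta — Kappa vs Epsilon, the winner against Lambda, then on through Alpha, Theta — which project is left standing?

Theta

Round 1: Kappa vs Epsilon — 5–14, Epsilon advances.
Round 2: Epsilon vs Lambda — 15–4, Epsilon advances.
Round 3: Epsilon vs Alpha — 10–9, Epsilon advances.
Round 4: Epsilon vs Theta — 9–10, Theta advances.
Theta survives the agenda.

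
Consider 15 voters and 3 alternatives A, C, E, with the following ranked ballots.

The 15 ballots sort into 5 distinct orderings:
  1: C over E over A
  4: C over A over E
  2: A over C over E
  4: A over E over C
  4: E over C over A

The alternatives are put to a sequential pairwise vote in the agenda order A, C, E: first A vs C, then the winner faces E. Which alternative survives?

E

Round 1: A vs C — 6–9, C advances.
Round 2: C vs E — 7–8, E advances.
The agenda winner is E.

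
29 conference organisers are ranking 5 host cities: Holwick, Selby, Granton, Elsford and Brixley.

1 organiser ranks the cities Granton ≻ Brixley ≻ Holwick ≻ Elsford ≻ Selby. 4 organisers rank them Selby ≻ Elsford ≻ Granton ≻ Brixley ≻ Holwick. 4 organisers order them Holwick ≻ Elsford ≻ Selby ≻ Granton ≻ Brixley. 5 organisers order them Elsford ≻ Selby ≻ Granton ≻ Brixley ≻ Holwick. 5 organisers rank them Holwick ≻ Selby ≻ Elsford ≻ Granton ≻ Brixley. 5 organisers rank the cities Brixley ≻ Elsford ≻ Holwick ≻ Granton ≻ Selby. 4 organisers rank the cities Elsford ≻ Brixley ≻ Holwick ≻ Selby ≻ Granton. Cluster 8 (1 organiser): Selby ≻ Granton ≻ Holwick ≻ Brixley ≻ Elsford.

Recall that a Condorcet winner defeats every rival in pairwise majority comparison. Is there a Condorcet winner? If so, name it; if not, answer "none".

Pairwise majorities:
Holwick vs Selby: Holwick, 19–10.
Holwick vs Granton: Holwick wins 18–11.
Holwick vs Elsford: Elsford wins 18–11.
Holwick vs Brixley: Brixley, 19–10.
Selby–Granton: Selby 23–6.
Selby vs Elsford: Elsford wins 19–10.
Selby vs Brixley: Selby wins 19–10.
Granton vs Elsford: Elsford, 27–2.
Granton–Brixley: Granton 20–9.
Elsford vs Brixley: Elsford, 22–7.
Elsford wins every pairwise contest, so Elsford is the Condorcet winner.

Elsford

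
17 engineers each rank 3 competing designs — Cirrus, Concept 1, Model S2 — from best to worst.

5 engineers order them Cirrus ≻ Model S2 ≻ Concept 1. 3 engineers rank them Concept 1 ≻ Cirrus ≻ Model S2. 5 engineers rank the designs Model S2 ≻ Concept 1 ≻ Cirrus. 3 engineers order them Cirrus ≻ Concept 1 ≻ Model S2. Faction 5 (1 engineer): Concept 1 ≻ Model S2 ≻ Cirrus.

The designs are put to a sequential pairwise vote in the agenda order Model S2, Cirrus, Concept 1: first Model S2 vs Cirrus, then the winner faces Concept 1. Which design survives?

Round 1: Model S2 vs Cirrus — 6–11, Cirrus advances.
Round 2: Cirrus vs Concept 1 — 8–9, Concept 1 advances.
Concept 1 survives the agenda.

Concept 1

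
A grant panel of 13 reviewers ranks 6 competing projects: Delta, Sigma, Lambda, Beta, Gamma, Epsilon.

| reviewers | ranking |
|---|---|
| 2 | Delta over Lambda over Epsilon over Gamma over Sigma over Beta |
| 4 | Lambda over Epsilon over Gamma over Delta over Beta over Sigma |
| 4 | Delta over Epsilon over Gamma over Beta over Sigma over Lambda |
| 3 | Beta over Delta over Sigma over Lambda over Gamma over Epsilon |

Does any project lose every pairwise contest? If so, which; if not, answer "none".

none

Pairwise majorities:
Delta vs Sigma: Delta preferred on 2+4+4+3 = 13 ballots; Delta wins 13–0.
Delta vs Lambda: Delta preferred on 2+4+3 = 9 ballots; Delta wins 9–4.
Delta vs Beta: Delta, 10–3.
Delta–Gamma: Delta 9–4.
Delta vs Epsilon: Delta is ranked higher on 2+4+3 = 9 ballots, Epsilon on 4. Delta wins 9–4.
Sigma vs Lambda: Sigma is ranked higher on 4+3 = 7 ballots, Lambda on 6. Sigma wins 7–6.
Sigma vs Beta: Sigma is ranked higher on 2 ballots, Beta on 11. Beta wins 11–2.
Sigma vs Gamma: 3 to 10, Gamma.
Sigma vs Epsilon: Epsilon wins 10–3.
Lambda–Beta: Beta 7–6.
Lambda vs Gamma: Lambda wins 9–4.
Lambda vs Epsilon: Lambda wins 9–4.
Beta vs Gamma: Beta preferred on 3 ballots; Gamma wins 10–3.
Beta–Epsilon: Epsilon 10–3.
Gamma vs Epsilon: Epsilon, 10–3.
Every project wins at least one matchup (Delta beats Sigma; Sigma beats Lambda; Lambda beats Gamma; Beta beats Sigma; Gamma beats Sigma; Epsilon beats Sigma), so there is no Condorcet loser.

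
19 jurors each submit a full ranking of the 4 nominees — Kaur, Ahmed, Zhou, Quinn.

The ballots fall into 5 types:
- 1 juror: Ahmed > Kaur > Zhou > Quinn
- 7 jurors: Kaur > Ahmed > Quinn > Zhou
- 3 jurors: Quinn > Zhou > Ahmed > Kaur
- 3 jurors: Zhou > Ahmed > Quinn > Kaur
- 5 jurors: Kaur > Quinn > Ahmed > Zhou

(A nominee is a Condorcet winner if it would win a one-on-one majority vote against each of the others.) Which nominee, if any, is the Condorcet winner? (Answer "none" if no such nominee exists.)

Kaur

Head-to-head results (19 jurors):
Kaur vs Ahmed: Kaur is ranked higher on 7+5 = 12 ballots, Ahmed on 7. Kaur wins 12–7.
Kaur vs Zhou: 1+7+5 = 13 for Kaur, 6 for Zhou — Kaur by 13–6.
Kaur vs Quinn: 1+7+5 = 13 for Kaur, 6 for Quinn — Kaur by 13–6.
Ahmed vs Zhou: Ahmed preferred on 1+7+5 = 13 ballots; Ahmed wins 13–6.
Ahmed vs Quinn: Ahmed preferred on 1+7+3 = 11 ballots; Ahmed wins 11–8.
Zhou vs Quinn: 1+3 = 4 for Zhou, 15 for Quinn — Quinn by 15–4.
Kaur wins every pairwise contest, so Kaur is the Condorcet winner.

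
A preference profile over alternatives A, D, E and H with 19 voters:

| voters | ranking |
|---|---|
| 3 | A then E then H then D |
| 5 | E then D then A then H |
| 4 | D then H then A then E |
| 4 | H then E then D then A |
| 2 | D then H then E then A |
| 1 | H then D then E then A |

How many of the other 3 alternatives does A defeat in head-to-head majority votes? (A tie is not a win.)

0

A against each rival (19 voters):
A vs D: D wins 16–3.
A vs E: A preferred on 3+4 = 7 ballots; E wins 12–7.
A vs H: 8 to 11, H.
A beats no one; loses to D, E, H — 0 pairwise wins.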